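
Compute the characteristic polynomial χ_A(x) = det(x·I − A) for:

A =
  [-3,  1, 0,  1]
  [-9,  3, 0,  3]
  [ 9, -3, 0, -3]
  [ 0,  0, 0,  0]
x^4

Expanding det(x·I − A) (e.g. by cofactor expansion or by noting that A is similar to its Jordan form J, which has the same characteristic polynomial as A) gives
  χ_A(x) = x^4
which factors as x^4. The eigenvalues (with algebraic multiplicities) are λ = 0 with multiplicity 4.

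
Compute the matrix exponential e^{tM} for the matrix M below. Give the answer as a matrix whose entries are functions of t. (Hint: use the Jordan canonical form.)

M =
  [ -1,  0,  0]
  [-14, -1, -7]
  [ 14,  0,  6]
e^{tM} =
  [exp(-t), 0, 0]
  [-2*exp(6*t) + 2*exp(-t), exp(-t), -exp(6*t) + exp(-t)]
  [2*exp(6*t) - 2*exp(-t), 0, exp(6*t)]

Strategy: write M = P · J · P⁻¹ where J is a Jordan canonical form, so e^{tM} = P · e^{tJ} · P⁻¹, and e^{tJ} can be computed block-by-block.

M has Jordan form
J =
  [-1,  0, 0]
  [ 0, -1, 0]
  [ 0,  0, 6]
(up to reordering of blocks).

Per-block formulas:
  For a 1×1 block at λ = -1: exp(t · [-1]) = [e^(-1t)].
  For a 1×1 block at λ = 6: exp(t · [6]) = [e^(6t)].

After assembling e^{tJ} and conjugating by P, we get:

e^{tM} =
  [exp(-t), 0, 0]
  [-2*exp(6*t) + 2*exp(-t), exp(-t), -exp(6*t) + exp(-t)]
  [2*exp(6*t) - 2*exp(-t), 0, exp(6*t)]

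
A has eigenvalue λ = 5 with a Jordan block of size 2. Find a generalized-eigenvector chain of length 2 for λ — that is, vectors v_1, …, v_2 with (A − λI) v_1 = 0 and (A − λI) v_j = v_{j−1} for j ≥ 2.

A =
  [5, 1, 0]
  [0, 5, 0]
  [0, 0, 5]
A Jordan chain for λ = 5 of length 2:
v_1 = (1, 0, 0)ᵀ
v_2 = (0, 1, 0)ᵀ

Let N = A − (5)·I. We want v_2 with N^2 v_2 = 0 but N^1 v_2 ≠ 0; then v_{j-1} := N · v_j for j = 2, …, 2.

Pick v_2 = (0, 1, 0)ᵀ.
Then v_1 = N · v_2 = (1, 0, 0)ᵀ.

Sanity check: (A − (5)·I) v_1 = (0, 0, 0)ᵀ = 0. ✓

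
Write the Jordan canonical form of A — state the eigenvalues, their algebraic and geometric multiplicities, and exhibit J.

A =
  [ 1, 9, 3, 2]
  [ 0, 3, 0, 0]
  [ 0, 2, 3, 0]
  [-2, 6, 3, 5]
J_2(3) ⊕ J_2(3)

The characteristic polynomial is
  det(x·I − A) = x^4 - 12*x^3 + 54*x^2 - 108*x + 81 = (x - 3)^4

Eigenvalues and multiplicities (the geometric multiplicity of λ is n − rank(A − λI), which equals the number of Jordan blocks for λ):
  λ = 3: algebraic multiplicity = 4, geometric multiplicity = 2

Determining the block sizes for each eigenvalue:
  λ = 3: with am = 4 and gm = 2, the partition is not yet determined (e.g. several partitions of 4 into 2 parts exist). Let N = A − (3)·I. Computing rank(N^1) = 2, rank(N^2) = 0; the number of blocks of size ≥ j is rank(N^{j−1}) − rank(N^j), giving [2, 2]. So we have 2 block(s) of size 2 → block sizes [2, 2]

Assembling the blocks gives a Jordan form
J =
  [3, 1, 0, 0]
  [0, 3, 0, 0]
  [0, 0, 3, 1]
  [0, 0, 0, 3]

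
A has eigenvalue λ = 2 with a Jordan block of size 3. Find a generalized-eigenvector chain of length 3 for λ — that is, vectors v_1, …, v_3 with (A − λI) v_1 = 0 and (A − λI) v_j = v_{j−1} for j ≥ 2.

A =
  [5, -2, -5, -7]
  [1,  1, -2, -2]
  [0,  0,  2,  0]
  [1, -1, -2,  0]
A Jordan chain for λ = 2 of length 3:
v_1 = (3, 1, 0, 1)ᵀ
v_2 = (-2, -1, 0, -1)ᵀ
v_3 = (0, 1, 0, 0)ᵀ

Let N = A − (2)·I. We want v_3 with N^3 v_3 = 0 but N^2 v_3 ≠ 0; then v_{j-1} := N · v_j for j = 3, …, 2.

Pick v_3 = (0, 1, 0, 0)ᵀ.
Then v_2 = N · v_3 = (-2, -1, 0, -1)ᵀ.
Then v_1 = N · v_2 = (3, 1, 0, 1)ᵀ.

Sanity check: (A − (2)·I) v_1 = (0, 0, 0, 0)ᵀ = 0. ✓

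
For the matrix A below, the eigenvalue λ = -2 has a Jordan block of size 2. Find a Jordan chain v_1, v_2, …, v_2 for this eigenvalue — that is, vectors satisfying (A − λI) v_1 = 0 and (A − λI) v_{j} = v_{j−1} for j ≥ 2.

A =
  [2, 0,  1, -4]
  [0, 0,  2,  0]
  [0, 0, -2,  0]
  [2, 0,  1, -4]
A Jordan chain for λ = -2 of length 2:
v_1 = (-1, 0, 0, -1)ᵀ
v_2 = (0, 1, -1, 0)ᵀ

Let N = A − (-2)·I. We want v_2 with N^2 v_2 = 0 but N^1 v_2 ≠ 0; then v_{j-1} := N · v_j for j = 2, …, 2.

Pick v_2 = (0, 1, -1, 0)ᵀ.
Then v_1 = N · v_2 = (-1, 0, 0, -1)ᵀ.

Sanity check: (A − (-2)·I) v_1 = (0, 0, 0, 0)ᵀ = 0. ✓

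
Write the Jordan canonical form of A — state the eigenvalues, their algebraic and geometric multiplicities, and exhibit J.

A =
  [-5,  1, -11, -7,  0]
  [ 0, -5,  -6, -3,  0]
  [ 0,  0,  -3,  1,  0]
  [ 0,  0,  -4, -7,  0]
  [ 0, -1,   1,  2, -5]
J_2(-5) ⊕ J_2(-5) ⊕ J_1(-5)

The characteristic polynomial is
  det(x·I − A) = x^5 + 25*x^4 + 250*x^3 + 1250*x^2 + 3125*x + 3125 = (x + 5)^5

Eigenvalues and multiplicities (the geometric multiplicity of λ is n − rank(A − λI), which equals the number of Jordan blocks for λ):
  λ = -5: algebraic multiplicity = 5, geometric multiplicity = 3

Determining the block sizes for each eigenvalue:
  λ = -5: with am = 5 and gm = 3, the partition is not yet determined (e.g. several partitions of 5 into 3 parts exist). Let N = A − (-5)·I. Computing rank(N^1) = 2, rank(N^2) = 0; the number of blocks of size ≥ j is rank(N^{j−1}) − rank(N^j), giving [3, 2]. So we have 2 block(s) of size 2, 1 block(s) of size 1 → block sizes [2, 2, 1]

Assembling the blocks gives a Jordan form
J =
  [-5,  1,  0,  0,  0]
  [ 0, -5,  0,  0,  0]
  [ 0,  0, -5,  1,  0]
  [ 0,  0,  0, -5,  0]
  [ 0,  0,  0,  0, -5]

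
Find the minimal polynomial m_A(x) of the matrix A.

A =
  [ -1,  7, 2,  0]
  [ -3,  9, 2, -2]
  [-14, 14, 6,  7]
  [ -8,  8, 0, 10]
x^2 - 12*x + 36

The characteristic polynomial is χ_A(x) = (x - 6)^4, so the eigenvalues are known. The minimal polynomial is
  m_A(x) = Π_λ (x − λ)^{k_λ}
where k_λ is the size of the *largest* Jordan block for λ (equivalently, the smallest k with (A − λI)^k v = 0 for every generalised eigenvector v of λ).

  λ = 6: largest Jordan block has size 2, contributing (x − 6)^2

So m_A(x) = (x - 6)^2 = x^2 - 12*x + 36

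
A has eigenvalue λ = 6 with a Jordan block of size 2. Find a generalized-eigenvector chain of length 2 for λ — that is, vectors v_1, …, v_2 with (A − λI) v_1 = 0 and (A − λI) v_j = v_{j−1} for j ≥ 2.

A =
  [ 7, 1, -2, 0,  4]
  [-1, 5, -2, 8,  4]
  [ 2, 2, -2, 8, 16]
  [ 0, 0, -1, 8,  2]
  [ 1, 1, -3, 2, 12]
A Jordan chain for λ = 6 of length 2:
v_1 = (1, -1, 2, 0, 1)ᵀ
v_2 = (1, 0, 0, 0, 0)ᵀ

Let N = A − (6)·I. We want v_2 with N^2 v_2 = 0 but N^1 v_2 ≠ 0; then v_{j-1} := N · v_j for j = 2, …, 2.

Pick v_2 = (1, 0, 0, 0, 0)ᵀ.
Then v_1 = N · v_2 = (1, -1, 2, 0, 1)ᵀ.

Sanity check: (A − (6)·I) v_1 = (0, 0, 0, 0, 0)ᵀ = 0. ✓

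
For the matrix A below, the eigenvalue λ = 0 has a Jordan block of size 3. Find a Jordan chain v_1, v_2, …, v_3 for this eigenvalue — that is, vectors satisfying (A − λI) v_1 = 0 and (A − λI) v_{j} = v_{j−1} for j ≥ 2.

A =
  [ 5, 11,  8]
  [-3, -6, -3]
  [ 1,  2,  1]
A Jordan chain for λ = 0 of length 3:
v_1 = (5, -3, 1)ᵀ
v_2 = (11, -6, 2)ᵀ
v_3 = (0, 1, 0)ᵀ

Let N = A − (0)·I. We want v_3 with N^3 v_3 = 0 but N^2 v_3 ≠ 0; then v_{j-1} := N · v_j for j = 3, …, 2.

Pick v_3 = (0, 1, 0)ᵀ.
Then v_2 = N · v_3 = (11, -6, 2)ᵀ.
Then v_1 = N · v_2 = (5, -3, 1)ᵀ.

Sanity check: (A − (0)·I) v_1 = (0, 0, 0)ᵀ = 0. ✓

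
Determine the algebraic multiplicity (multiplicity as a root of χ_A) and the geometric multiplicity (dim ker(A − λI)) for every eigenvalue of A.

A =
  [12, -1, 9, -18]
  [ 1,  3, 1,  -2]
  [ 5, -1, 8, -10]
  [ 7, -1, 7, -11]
λ = 3: alg = 4, geom = 2

Step 1 — factor the characteristic polynomial to read off the algebraic multiplicities:
  χ_A(x) = (x - 3)^4

Step 2 — compute geometric multiplicities via the rank-nullity identity g(λ) = n − rank(A − λI):
  rank(A − (3)·I) = 2, so dim ker(A − (3)·I) = n − 2 = 2

Summary:
  λ = 3: algebraic multiplicity = 4, geometric multiplicity = 2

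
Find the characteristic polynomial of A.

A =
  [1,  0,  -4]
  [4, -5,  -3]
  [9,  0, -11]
x^3 + 15*x^2 + 75*x + 125

Expanding det(x·I − A) (e.g. by cofactor expansion or by noting that A is similar to its Jordan form J, which has the same characteristic polynomial as A) gives
  χ_A(x) = x^3 + 15*x^2 + 75*x + 125
which factors as (x + 5)^3. The eigenvalues (with algebraic multiplicities) are λ = -5 with multiplicity 3.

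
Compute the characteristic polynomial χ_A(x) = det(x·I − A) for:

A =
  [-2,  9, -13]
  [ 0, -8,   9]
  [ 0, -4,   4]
x^3 + 6*x^2 + 12*x + 8

Expanding det(x·I − A) (e.g. by cofactor expansion or by noting that A is similar to its Jordan form J, which has the same characteristic polynomial as A) gives
  χ_A(x) = x^3 + 6*x^2 + 12*x + 8
which factors as (x + 2)^3. The eigenvalues (with algebraic multiplicities) are λ = -2 with multiplicity 3.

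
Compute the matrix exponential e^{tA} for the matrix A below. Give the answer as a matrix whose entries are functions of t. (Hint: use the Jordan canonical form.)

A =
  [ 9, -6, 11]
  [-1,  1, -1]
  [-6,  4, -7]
e^{tA} =
  [2*t^2*exp(t) + 8*t*exp(t) + exp(t), -2*t^2*exp(t) - 6*t*exp(t), 3*t^2*exp(t) + 11*t*exp(t)]
  [-t^2*exp(t) - t*exp(t), t^2*exp(t) + exp(t), -3*t^2*exp(t)/2 - t*exp(t)]
  [-2*t^2*exp(t) - 6*t*exp(t), 2*t^2*exp(t) + 4*t*exp(t), -3*t^2*exp(t) - 8*t*exp(t) + exp(t)]

Strategy: write A = P · J · P⁻¹ where J is a Jordan canonical form, so e^{tA} = P · e^{tJ} · P⁻¹, and e^{tJ} can be computed block-by-block.

A has Jordan form
J =
  [1, 1, 0]
  [0, 1, 1]
  [0, 0, 1]
(up to reordering of blocks).

Per-block formulas:
  For a 3×3 Jordan block J_3(1): exp(t · J_3(1)) = e^(1t)·(I + t·N + (t^2/2)·N^2), where N is the 3×3 nilpotent shift.

After assembling e^{tJ} and conjugating by P, we get:

e^{tA} =
  [2*t^2*exp(t) + 8*t*exp(t) + exp(t), -2*t^2*exp(t) - 6*t*exp(t), 3*t^2*exp(t) + 11*t*exp(t)]
  [-t^2*exp(t) - t*exp(t), t^2*exp(t) + exp(t), -3*t^2*exp(t)/2 - t*exp(t)]
  [-2*t^2*exp(t) - 6*t*exp(t), 2*t^2*exp(t) + 4*t*exp(t), -3*t^2*exp(t) - 8*t*exp(t) + exp(t)]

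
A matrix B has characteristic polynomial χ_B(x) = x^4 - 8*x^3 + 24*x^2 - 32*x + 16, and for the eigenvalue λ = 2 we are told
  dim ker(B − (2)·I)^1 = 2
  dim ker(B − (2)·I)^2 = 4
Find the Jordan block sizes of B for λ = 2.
Block sizes for λ = 2: [2, 2]

From the dimensions of kernels of powers, the number of Jordan blocks of size at least j is d_j − d_{j−1} where d_j = dim ker(N^j) (with d_0 = 0). Computing the differences gives [2, 2].
The number of blocks of size exactly k is (#blocks of size ≥ k) − (#blocks of size ≥ k + 1), so the partition is: 2 block(s) of size 2.
In nonincreasing order the block sizes are [2, 2].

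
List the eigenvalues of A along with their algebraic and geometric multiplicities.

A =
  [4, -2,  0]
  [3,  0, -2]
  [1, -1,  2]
λ = 2: alg = 3, geom = 1

Step 1 — factor the characteristic polynomial to read off the algebraic multiplicities:
  χ_A(x) = (x - 2)^3

Step 2 — compute geometric multiplicities via the rank-nullity identity g(λ) = n − rank(A − λI):
  rank(A − (2)·I) = 2, so dim ker(A − (2)·I) = n − 2 = 1

Summary:
  λ = 2: algebraic multiplicity = 3, geometric multiplicity = 1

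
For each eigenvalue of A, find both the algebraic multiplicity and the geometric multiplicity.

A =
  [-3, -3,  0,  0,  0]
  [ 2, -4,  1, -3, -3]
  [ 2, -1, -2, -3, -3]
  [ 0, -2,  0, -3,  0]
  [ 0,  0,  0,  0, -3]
λ = -3: alg = 5, geom = 3

Step 1 — factor the characteristic polynomial to read off the algebraic multiplicities:
  χ_A(x) = (x + 3)^5

Step 2 — compute geometric multiplicities via the rank-nullity identity g(λ) = n − rank(A − λI):
  rank(A − (-3)·I) = 2, so dim ker(A − (-3)·I) = n − 2 = 3

Summary:
  λ = -3: algebraic multiplicity = 5, geometric multiplicity = 3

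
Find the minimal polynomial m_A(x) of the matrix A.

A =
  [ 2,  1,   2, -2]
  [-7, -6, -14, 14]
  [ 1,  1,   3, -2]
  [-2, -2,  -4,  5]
x^2 - 2*x + 1

The characteristic polynomial is χ_A(x) = (x - 1)^4, so the eigenvalues are known. The minimal polynomial is
  m_A(x) = Π_λ (x − λ)^{k_λ}
where k_λ is the size of the *largest* Jordan block for λ (equivalently, the smallest k with (A − λI)^k v = 0 for every generalised eigenvector v of λ).

  λ = 1: largest Jordan block has size 2, contributing (x − 1)^2

So m_A(x) = (x - 1)^2 = x^2 - 2*x + 1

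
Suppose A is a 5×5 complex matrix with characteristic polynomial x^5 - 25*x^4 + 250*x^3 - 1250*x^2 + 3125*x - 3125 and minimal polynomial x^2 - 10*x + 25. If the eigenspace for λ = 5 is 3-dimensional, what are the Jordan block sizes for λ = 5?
Block sizes for λ = 5: [2, 2, 1]

Step 1 — from the characteristic polynomial, algebraic multiplicity of λ = 5 is 5. From dim ker(A − (5)·I) = 3, there are exactly 3 Jordan blocks for λ = 5.
Step 2 — from the minimal polynomial, the factor (x − 5)^2 tells us the largest block for λ = 5 has size 2.
Step 3 — with total size 5, 3 blocks, and largest block 2, the block sizes (in nonincreasing order) are [2, 2, 1].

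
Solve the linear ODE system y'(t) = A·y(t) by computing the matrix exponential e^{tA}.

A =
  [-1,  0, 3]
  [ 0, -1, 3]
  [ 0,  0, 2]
e^{tA} =
  [exp(-t), 0, exp(2*t) - exp(-t)]
  [0, exp(-t), exp(2*t) - exp(-t)]
  [0, 0, exp(2*t)]

Strategy: write A = P · J · P⁻¹ where J is a Jordan canonical form, so e^{tA} = P · e^{tJ} · P⁻¹, and e^{tJ} can be computed block-by-block.

A has Jordan form
J =
  [-1,  0, 0]
  [ 0, -1, 0]
  [ 0,  0, 2]
(up to reordering of blocks).

Per-block formulas:
  For a 1×1 block at λ = -1: exp(t · [-1]) = [e^(-1t)].
  For a 1×1 block at λ = 2: exp(t · [2]) = [e^(2t)].

After assembling e^{tJ} and conjugating by P, we get:

e^{tA} =
  [exp(-t), 0, exp(2*t) - exp(-t)]
  [0, exp(-t), exp(2*t) - exp(-t)]
  [0, 0, exp(2*t)]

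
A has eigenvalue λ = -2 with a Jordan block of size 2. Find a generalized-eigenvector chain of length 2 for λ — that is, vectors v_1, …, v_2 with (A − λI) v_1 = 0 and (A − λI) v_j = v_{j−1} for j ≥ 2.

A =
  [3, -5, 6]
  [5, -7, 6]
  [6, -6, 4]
A Jordan chain for λ = -2 of length 2:
v_1 = (-1, -1, 0)ᵀ
v_2 = (1, 0, -1)ᵀ

Let N = A − (-2)·I. We want v_2 with N^2 v_2 = 0 but N^1 v_2 ≠ 0; then v_{j-1} := N · v_j for j = 2, …, 2.

Pick v_2 = (1, 0, -1)ᵀ.
Then v_1 = N · v_2 = (-1, -1, 0)ᵀ.

Sanity check: (A − (-2)·I) v_1 = (0, 0, 0)ᵀ = 0. ✓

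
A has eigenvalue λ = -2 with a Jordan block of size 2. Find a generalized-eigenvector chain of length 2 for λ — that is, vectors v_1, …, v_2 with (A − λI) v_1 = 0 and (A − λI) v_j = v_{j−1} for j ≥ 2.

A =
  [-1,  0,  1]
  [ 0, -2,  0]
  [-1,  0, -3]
A Jordan chain for λ = -2 of length 2:
v_1 = (1, 0, -1)ᵀ
v_2 = (1, 0, 0)ᵀ

Let N = A − (-2)·I. We want v_2 with N^2 v_2 = 0 but N^1 v_2 ≠ 0; then v_{j-1} := N · v_j for j = 2, …, 2.

Pick v_2 = (1, 0, 0)ᵀ.
Then v_1 = N · v_2 = (1, 0, -1)ᵀ.

Sanity check: (A − (-2)·I) v_1 = (0, 0, 0)ᵀ = 0. ✓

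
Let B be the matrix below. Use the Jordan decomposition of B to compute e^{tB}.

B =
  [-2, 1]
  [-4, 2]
e^{tB} =
  [1 - 2*t, t]
  [-4*t, 2*t + 1]

Strategy: write B = P · J · P⁻¹ where J is a Jordan canonical form, so e^{tB} = P · e^{tJ} · P⁻¹, and e^{tJ} can be computed block-by-block.

B has Jordan form
J =
  [0, 1]
  [0, 0]
(up to reordering of blocks).

Per-block formulas:
  For a 2×2 Jordan block J_2(0): exp(t · J_2(0)) = e^(0t)·(I + t·N), where N is the 2×2 nilpotent shift.

After assembling e^{tJ} and conjugating by P, we get:

e^{tB} =
  [1 - 2*t, t]
  [-4*t, 2*t + 1]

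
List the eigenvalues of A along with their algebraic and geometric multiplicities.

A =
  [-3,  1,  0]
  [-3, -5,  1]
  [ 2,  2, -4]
λ = -4: alg = 3, geom = 1

Step 1 — factor the characteristic polynomial to read off the algebraic multiplicities:
  χ_A(x) = (x + 4)^3

Step 2 — compute geometric multiplicities via the rank-nullity identity g(λ) = n − rank(A − λI):
  rank(A − (-4)·I) = 2, so dim ker(A − (-4)·I) = n − 2 = 1

Summary:
  λ = -4: algebraic multiplicity = 3, geometric multiplicity = 1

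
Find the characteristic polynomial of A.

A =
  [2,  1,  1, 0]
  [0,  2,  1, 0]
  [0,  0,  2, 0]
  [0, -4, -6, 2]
x^4 - 8*x^3 + 24*x^2 - 32*x + 16

Expanding det(x·I − A) (e.g. by cofactor expansion or by noting that A is similar to its Jordan form J, which has the same characteristic polynomial as A) gives
  χ_A(x) = x^4 - 8*x^3 + 24*x^2 - 32*x + 16
which factors as (x - 2)^4. The eigenvalues (with algebraic multiplicities) are λ = 2 with multiplicity 4.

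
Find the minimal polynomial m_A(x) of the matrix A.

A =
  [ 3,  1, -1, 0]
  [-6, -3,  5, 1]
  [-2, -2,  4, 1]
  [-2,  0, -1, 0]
x^2 - 2*x + 1

The characteristic polynomial is χ_A(x) = (x - 1)^4, so the eigenvalues are known. The minimal polynomial is
  m_A(x) = Π_λ (x − λ)^{k_λ}
where k_λ is the size of the *largest* Jordan block for λ (equivalently, the smallest k with (A − λI)^k v = 0 for every generalised eigenvector v of λ).

  λ = 1: largest Jordan block has size 2, contributing (x − 1)^2

So m_A(x) = (x - 1)^2 = x^2 - 2*x + 1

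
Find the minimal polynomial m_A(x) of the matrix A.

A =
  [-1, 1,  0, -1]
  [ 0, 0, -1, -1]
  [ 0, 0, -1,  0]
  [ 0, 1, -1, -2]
x^2 + 2*x + 1

The characteristic polynomial is χ_A(x) = (x + 1)^4, so the eigenvalues are known. The minimal polynomial is
  m_A(x) = Π_λ (x − λ)^{k_λ}
where k_λ is the size of the *largest* Jordan block for λ (equivalently, the smallest k with (A − λI)^k v = 0 for every generalised eigenvector v of λ).

  λ = -1: largest Jordan block has size 2, contributing (x + 1)^2

So m_A(x) = (x + 1)^2 = x^2 + 2*x + 1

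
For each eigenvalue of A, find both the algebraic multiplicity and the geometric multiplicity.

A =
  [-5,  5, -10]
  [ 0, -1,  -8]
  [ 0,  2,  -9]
λ = -5: alg = 3, geom = 2

Step 1 — factor the characteristic polynomial to read off the algebraic multiplicities:
  χ_A(x) = (x + 5)^3

Step 2 — compute geometric multiplicities via the rank-nullity identity g(λ) = n − rank(A − λI):
  rank(A − (-5)·I) = 1, so dim ker(A − (-5)·I) = n − 1 = 2

Summary:
  λ = -5: algebraic multiplicity = 3, geometric multiplicity = 2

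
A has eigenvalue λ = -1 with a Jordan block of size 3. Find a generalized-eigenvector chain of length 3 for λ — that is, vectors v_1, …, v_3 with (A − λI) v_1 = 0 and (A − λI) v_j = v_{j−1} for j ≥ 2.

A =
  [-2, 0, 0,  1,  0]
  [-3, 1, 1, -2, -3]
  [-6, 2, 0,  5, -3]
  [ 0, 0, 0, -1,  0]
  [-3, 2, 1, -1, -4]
A Jordan chain for λ = -1 of length 3:
v_1 = (0, 1, 1, 0, 1)ᵀ
v_2 = (0, -5, -1, 0, -4)ᵀ
v_3 = (1, 0, 0, 1, 0)ᵀ

Let N = A − (-1)·I. We want v_3 with N^3 v_3 = 0 but N^2 v_3 ≠ 0; then v_{j-1} := N · v_j for j = 3, …, 2.

Pick v_3 = (1, 0, 0, 1, 0)ᵀ.
Then v_2 = N · v_3 = (0, -5, -1, 0, -4)ᵀ.
Then v_1 = N · v_2 = (0, 1, 1, 0, 1)ᵀ.

Sanity check: (A − (-1)·I) v_1 = (0, 0, 0, 0, 0)ᵀ = 0. ✓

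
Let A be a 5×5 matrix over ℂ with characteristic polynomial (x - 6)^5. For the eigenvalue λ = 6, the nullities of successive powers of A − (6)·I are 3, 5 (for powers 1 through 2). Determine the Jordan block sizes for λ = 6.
Block sizes for λ = 6: [2, 2, 1]

From the dimensions of kernels of powers, the number of Jordan blocks of size at least j is d_j − d_{j−1} where d_j = dim ker(N^j) (with d_0 = 0). Computing the differences gives [3, 2].
The number of blocks of size exactly k is (#blocks of size ≥ k) − (#blocks of size ≥ k + 1), so the partition is: 1 block(s) of size 1, 2 block(s) of size 2.
In nonincreasing order the block sizes are [2, 2, 1].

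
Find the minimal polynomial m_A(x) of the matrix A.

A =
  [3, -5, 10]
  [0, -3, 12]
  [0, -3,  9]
x^2 - 6*x + 9

The characteristic polynomial is χ_A(x) = (x - 3)^3, so the eigenvalues are known. The minimal polynomial is
  m_A(x) = Π_λ (x − λ)^{k_λ}
where k_λ is the size of the *largest* Jordan block for λ (equivalently, the smallest k with (A − λI)^k v = 0 for every generalised eigenvector v of λ).

  λ = 3: largest Jordan block has size 2, contributing (x − 3)^2

So m_A(x) = (x - 3)^2 = x^2 - 6*x + 9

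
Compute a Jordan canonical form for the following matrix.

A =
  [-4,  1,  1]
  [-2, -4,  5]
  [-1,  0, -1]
J_3(-3)

The characteristic polynomial is
  det(x·I − A) = x^3 + 9*x^2 + 27*x + 27 = (x + 3)^3

Eigenvalues and multiplicities (the geometric multiplicity of λ is n − rank(A − λI), which equals the number of Jordan blocks for λ):
  λ = -3: algebraic multiplicity = 3, geometric multiplicity = 1

Determining the block sizes for each eigenvalue:
  λ = -3: one block (gm = 1), so the single block has size am = 3 → block sizes [3]

Assembling the blocks gives a Jordan form
J =
  [-3,  1,  0]
  [ 0, -3,  1]
  [ 0,  0, -3]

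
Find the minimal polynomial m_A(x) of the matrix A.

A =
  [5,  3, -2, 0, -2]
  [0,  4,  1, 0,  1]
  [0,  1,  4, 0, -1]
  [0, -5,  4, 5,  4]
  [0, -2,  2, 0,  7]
x^3 - 15*x^2 + 75*x - 125

The characteristic polynomial is χ_A(x) = (x - 5)^5, so the eigenvalues are known. The minimal polynomial is
  m_A(x) = Π_λ (x − λ)^{k_λ}
where k_λ is the size of the *largest* Jordan block for λ (equivalently, the smallest k with (A − λI)^k v = 0 for every generalised eigenvector v of λ).

  λ = 5: largest Jordan block has size 3, contributing (x − 5)^3

So m_A(x) = (x - 5)^3 = x^3 - 15*x^2 + 75*x - 125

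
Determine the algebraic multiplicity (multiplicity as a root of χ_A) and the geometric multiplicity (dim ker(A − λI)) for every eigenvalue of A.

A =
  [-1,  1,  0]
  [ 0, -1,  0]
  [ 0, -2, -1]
λ = -1: alg = 3, geom = 2

Step 1 — factor the characteristic polynomial to read off the algebraic multiplicities:
  χ_A(x) = (x + 1)^3

Step 2 — compute geometric multiplicities via the rank-nullity identity g(λ) = n − rank(A − λI):
  rank(A − (-1)·I) = 1, so dim ker(A − (-1)·I) = n − 1 = 2

Summary:
  λ = -1: algebraic multiplicity = 3, geometric multiplicity = 2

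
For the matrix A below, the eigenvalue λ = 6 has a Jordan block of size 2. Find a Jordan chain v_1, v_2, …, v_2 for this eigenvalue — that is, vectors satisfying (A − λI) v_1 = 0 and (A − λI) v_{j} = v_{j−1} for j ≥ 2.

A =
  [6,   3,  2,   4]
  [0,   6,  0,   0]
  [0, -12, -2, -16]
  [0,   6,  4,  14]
A Jordan chain for λ = 6 of length 2:
v_1 = (3, 0, -12, 6)ᵀ
v_2 = (0, 1, 0, 0)ᵀ

Let N = A − (6)·I. We want v_2 with N^2 v_2 = 0 but N^1 v_2 ≠ 0; then v_{j-1} := N · v_j for j = 2, …, 2.

Pick v_2 = (0, 1, 0, 0)ᵀ.
Then v_1 = N · v_2 = (3, 0, -12, 6)ᵀ.

Sanity check: (A − (6)·I) v_1 = (0, 0, 0, 0)ᵀ = 0. ✓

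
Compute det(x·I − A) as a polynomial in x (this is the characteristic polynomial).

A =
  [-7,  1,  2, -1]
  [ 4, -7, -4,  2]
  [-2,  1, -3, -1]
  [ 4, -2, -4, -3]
x^4 + 20*x^3 + 150*x^2 + 500*x + 625

Expanding det(x·I − A) (e.g. by cofactor expansion or by noting that A is similar to its Jordan form J, which has the same characteristic polynomial as A) gives
  χ_A(x) = x^4 + 20*x^3 + 150*x^2 + 500*x + 625
which factors as (x + 5)^4. The eigenvalues (with algebraic multiplicities) are λ = -5 with multiplicity 4.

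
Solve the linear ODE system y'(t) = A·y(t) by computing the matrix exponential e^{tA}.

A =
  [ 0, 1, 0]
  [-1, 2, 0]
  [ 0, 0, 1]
e^{tA} =
  [-t*exp(t) + exp(t), t*exp(t), 0]
  [-t*exp(t), t*exp(t) + exp(t), 0]
  [0, 0, exp(t)]

Strategy: write A = P · J · P⁻¹ where J is a Jordan canonical form, so e^{tA} = P · e^{tJ} · P⁻¹, and e^{tJ} can be computed block-by-block.

A has Jordan form
J =
  [1, 1, 0]
  [0, 1, 0]
  [0, 0, 1]
(up to reordering of blocks).

Per-block formulas:
  For a 2×2 Jordan block J_2(1): exp(t · J_2(1)) = e^(1t)·(I + t·N), where N is the 2×2 nilpotent shift.
  For a 1×1 block at λ = 1: exp(t · [1]) = [e^(1t)].

After assembling e^{tJ} and conjugating by P, we get:

e^{tA} =
  [-t*exp(t) + exp(t), t*exp(t), 0]
  [-t*exp(t), t*exp(t) + exp(t), 0]
  [0, 0, exp(t)]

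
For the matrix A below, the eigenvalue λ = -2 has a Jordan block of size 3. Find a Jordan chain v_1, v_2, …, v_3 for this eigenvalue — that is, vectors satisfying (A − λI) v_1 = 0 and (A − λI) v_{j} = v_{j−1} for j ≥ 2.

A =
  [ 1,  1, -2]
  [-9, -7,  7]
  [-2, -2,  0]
A Jordan chain for λ = -2 of length 3:
v_1 = (4, 4, 8)ᵀ
v_2 = (3, -9, -2)ᵀ
v_3 = (1, 0, 0)ᵀ

Let N = A − (-2)·I. We want v_3 with N^3 v_3 = 0 but N^2 v_3 ≠ 0; then v_{j-1} := N · v_j for j = 3, …, 2.

Pick v_3 = (1, 0, 0)ᵀ.
Then v_2 = N · v_3 = (3, -9, -2)ᵀ.
Then v_1 = N · v_2 = (4, 4, 8)ᵀ.

Sanity check: (A − (-2)·I) v_1 = (0, 0, 0)ᵀ = 0. ✓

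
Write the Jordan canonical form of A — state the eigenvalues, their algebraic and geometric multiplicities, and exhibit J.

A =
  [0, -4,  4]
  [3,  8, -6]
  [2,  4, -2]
J_2(2) ⊕ J_1(2)

The characteristic polynomial is
  det(x·I − A) = x^3 - 6*x^2 + 12*x - 8 = (x - 2)^3

Eigenvalues and multiplicities (the geometric multiplicity of λ is n − rank(A − λI), which equals the number of Jordan blocks for λ):
  λ = 2: algebraic multiplicity = 3, geometric multiplicity = 2

Determining the block sizes for each eigenvalue:
  λ = 2: 2 blocks summing to 3 forces exactly one block of size 2 and the rest size 1 → block sizes [2, 1]

Assembling the blocks gives a Jordan form
J =
  [2, 1, 0]
  [0, 2, 0]
  [0, 0, 2]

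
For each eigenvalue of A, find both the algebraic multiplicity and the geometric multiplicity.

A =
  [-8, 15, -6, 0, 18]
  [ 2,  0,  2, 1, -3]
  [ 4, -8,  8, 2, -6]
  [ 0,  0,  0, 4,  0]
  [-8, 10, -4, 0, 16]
λ = 4: alg = 5, geom = 3

Step 1 — factor the characteristic polynomial to read off the algebraic multiplicities:
  χ_A(x) = (x - 4)^5

Step 2 — compute geometric multiplicities via the rank-nullity identity g(λ) = n − rank(A − λI):
  rank(A − (4)·I) = 2, so dim ker(A − (4)·I) = n − 2 = 3

Summary:
  λ = 4: algebraic multiplicity = 5, geometric multiplicity = 3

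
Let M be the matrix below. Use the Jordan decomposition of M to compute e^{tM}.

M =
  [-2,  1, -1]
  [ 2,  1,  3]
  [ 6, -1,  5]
e^{tM} =
  [1 - 2*t, t, -t]
  [-2*t + exp(4*t) - 1, t + 1, -t + exp(4*t) - 1]
  [2*t + exp(4*t) - 1, -t, t + exp(4*t)]

Strategy: write M = P · J · P⁻¹ where J is a Jordan canonical form, so e^{tM} = P · e^{tJ} · P⁻¹, and e^{tJ} can be computed block-by-block.

M has Jordan form
J =
  [0, 1, 0]
  [0, 0, 0]
  [0, 0, 4]
(up to reordering of blocks).

Per-block formulas:
  For a 1×1 block at λ = 4: exp(t · [4]) = [e^(4t)].
  For a 2×2 Jordan block J_2(0): exp(t · J_2(0)) = e^(0t)·(I + t·N), where N is the 2×2 nilpotent shift.

After assembling e^{tJ} and conjugating by P, we get:

e^{tM} =
  [1 - 2*t, t, -t]
  [-2*t + exp(4*t) - 1, t + 1, -t + exp(4*t) - 1]
  [2*t + exp(4*t) - 1, -t, t + exp(4*t)]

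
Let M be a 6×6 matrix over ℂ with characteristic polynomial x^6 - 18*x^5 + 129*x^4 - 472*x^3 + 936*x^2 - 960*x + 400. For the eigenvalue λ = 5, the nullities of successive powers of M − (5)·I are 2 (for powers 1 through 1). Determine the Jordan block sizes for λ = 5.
Block sizes for λ = 5: [1, 1]

From the dimensions of kernels of powers, the number of Jordan blocks of size at least j is d_j − d_{j−1} where d_j = dim ker(N^j) (with d_0 = 0). Computing the differences gives [2].
The number of blocks of size exactly k is (#blocks of size ≥ k) − (#blocks of size ≥ k + 1), so the partition is: 2 block(s) of size 1.
In nonincreasing order the block sizes are [1, 1].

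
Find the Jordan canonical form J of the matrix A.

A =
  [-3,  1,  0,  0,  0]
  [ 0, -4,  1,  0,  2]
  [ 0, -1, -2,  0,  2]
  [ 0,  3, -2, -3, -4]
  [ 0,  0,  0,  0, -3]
J_3(-3) ⊕ J_1(-3) ⊕ J_1(-3)

The characteristic polynomial is
  det(x·I − A) = x^5 + 15*x^4 + 90*x^3 + 270*x^2 + 405*x + 243 = (x + 3)^5

Eigenvalues and multiplicities (the geometric multiplicity of λ is n − rank(A − λI), which equals the number of Jordan blocks for λ):
  λ = -3: algebraic multiplicity = 5, geometric multiplicity = 3

Determining the block sizes for each eigenvalue:
  λ = -3: with am = 5 and gm = 3, the partition is not yet determined (e.g. several partitions of 5 into 3 parts exist). Let N = A − (-3)·I. Computing rank(N^1) = 2, rank(N^2) = 1, rank(N^3) = 0; the number of blocks of size ≥ j is rank(N^{j−1}) − rank(N^j), giving [3, 1, 1]. So we have 1 block(s) of size 3, 2 block(s) of size 1 → block sizes [3, 1, 1]

Assembling the blocks gives a Jordan form
J =
  [-3,  1,  0,  0,  0]
  [ 0, -3,  1,  0,  0]
  [ 0,  0, -3,  0,  0]
  [ 0,  0,  0, -3,  0]
  [ 0,  0,  0,  0, -3]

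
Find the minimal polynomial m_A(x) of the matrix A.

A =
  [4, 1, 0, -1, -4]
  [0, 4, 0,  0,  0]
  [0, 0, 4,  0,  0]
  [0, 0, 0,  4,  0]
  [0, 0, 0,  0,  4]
x^2 - 8*x + 16

The characteristic polynomial is χ_A(x) = (x - 4)^5, so the eigenvalues are known. The minimal polynomial is
  m_A(x) = Π_λ (x − λ)^{k_λ}
where k_λ is the size of the *largest* Jordan block for λ (equivalently, the smallest k with (A − λI)^k v = 0 for every generalised eigenvector v of λ).

  λ = 4: largest Jordan block has size 2, contributing (x − 4)^2

So m_A(x) = (x - 4)^2 = x^2 - 8*x + 16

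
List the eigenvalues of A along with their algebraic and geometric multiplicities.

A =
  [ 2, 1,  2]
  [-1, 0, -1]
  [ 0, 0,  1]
λ = 1: alg = 3, geom = 1

Step 1 — factor the characteristic polynomial to read off the algebraic multiplicities:
  χ_A(x) = (x - 1)^3

Step 2 — compute geometric multiplicities via the rank-nullity identity g(λ) = n − rank(A − λI):
  rank(A − (1)·I) = 2, so dim ker(A − (1)·I) = n − 2 = 1

Summary:
  λ = 1: algebraic multiplicity = 3, geometric multiplicity = 1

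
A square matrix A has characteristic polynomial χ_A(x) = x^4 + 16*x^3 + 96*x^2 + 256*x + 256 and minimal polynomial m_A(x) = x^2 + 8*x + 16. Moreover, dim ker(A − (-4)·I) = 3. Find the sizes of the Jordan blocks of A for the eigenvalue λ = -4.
Block sizes for λ = -4: [2, 1, 1]

Step 1 — from the characteristic polynomial, algebraic multiplicity of λ = -4 is 4. From dim ker(A − (-4)·I) = 3, there are exactly 3 Jordan blocks for λ = -4.
Step 2 — from the minimal polynomial, the factor (x + 4)^2 tells us the largest block for λ = -4 has size 2.
Step 3 — with total size 4, 3 blocks, and largest block 2, the block sizes (in nonincreasing order) are [2, 1, 1].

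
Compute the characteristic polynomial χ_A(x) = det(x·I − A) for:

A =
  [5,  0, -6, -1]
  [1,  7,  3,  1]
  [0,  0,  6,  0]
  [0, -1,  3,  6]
x^4 - 24*x^3 + 216*x^2 - 864*x + 1296

Expanding det(x·I − A) (e.g. by cofactor expansion or by noting that A is similar to its Jordan form J, which has the same characteristic polynomial as A) gives
  χ_A(x) = x^4 - 24*x^3 + 216*x^2 - 864*x + 1296
which factors as (x - 6)^4. The eigenvalues (with algebraic multiplicities) are λ = 6 with multiplicity 4.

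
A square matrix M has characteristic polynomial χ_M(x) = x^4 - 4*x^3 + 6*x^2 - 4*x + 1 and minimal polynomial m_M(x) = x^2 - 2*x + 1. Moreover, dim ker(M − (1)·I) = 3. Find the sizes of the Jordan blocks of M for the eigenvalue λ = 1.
Block sizes for λ = 1: [2, 1, 1]

Step 1 — from the characteristic polynomial, algebraic multiplicity of λ = 1 is 4. From dim ker(M − (1)·I) = 3, there are exactly 3 Jordan blocks for λ = 1.
Step 2 — from the minimal polynomial, the factor (x − 1)^2 tells us the largest block for λ = 1 has size 2.
Step 3 — with total size 4, 3 blocks, and largest block 2, the block sizes (in nonincreasing order) are [2, 1, 1].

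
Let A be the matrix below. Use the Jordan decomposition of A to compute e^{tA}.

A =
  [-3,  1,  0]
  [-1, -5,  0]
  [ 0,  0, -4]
e^{tA} =
  [t*exp(-4*t) + exp(-4*t), t*exp(-4*t), 0]
  [-t*exp(-4*t), -t*exp(-4*t) + exp(-4*t), 0]
  [0, 0, exp(-4*t)]

Strategy: write A = P · J · P⁻¹ where J is a Jordan canonical form, so e^{tA} = P · e^{tJ} · P⁻¹, and e^{tJ} can be computed block-by-block.

A has Jordan form
J =
  [-4,  1,  0]
  [ 0, -4,  0]
  [ 0,  0, -4]
(up to reordering of blocks).

Per-block formulas:
  For a 2×2 Jordan block J_2(-4): exp(t · J_2(-4)) = e^(-4t)·(I + t·N), where N is the 2×2 nilpotent shift.
  For a 1×1 block at λ = -4: exp(t · [-4]) = [e^(-4t)].

After assembling e^{tJ} and conjugating by P, we get:

e^{tA} =
  [t*exp(-4*t) + exp(-4*t), t*exp(-4*t), 0]
  [-t*exp(-4*t), -t*exp(-4*t) + exp(-4*t), 0]
  [0, 0, exp(-4*t)]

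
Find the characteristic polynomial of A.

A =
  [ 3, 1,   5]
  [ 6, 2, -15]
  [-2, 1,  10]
x^3 - 15*x^2 + 75*x - 125

Expanding det(x·I − A) (e.g. by cofactor expansion or by noting that A is similar to its Jordan form J, which has the same characteristic polynomial as A) gives
  χ_A(x) = x^3 - 15*x^2 + 75*x - 125
which factors as (x - 5)^3. The eigenvalues (with algebraic multiplicities) are λ = 5 with multiplicity 3.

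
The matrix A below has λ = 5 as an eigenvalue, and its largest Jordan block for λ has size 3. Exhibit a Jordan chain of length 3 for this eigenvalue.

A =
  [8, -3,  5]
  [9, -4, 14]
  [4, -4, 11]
A Jordan chain for λ = 5 of length 3:
v_1 = (2, 2, 0)ᵀ
v_2 = (3, 9, 4)ᵀ
v_3 = (1, 0, 0)ᵀ

Let N = A − (5)·I. We want v_3 with N^3 v_3 = 0 but N^2 v_3 ≠ 0; then v_{j-1} := N · v_j for j = 3, …, 2.

Pick v_3 = (1, 0, 0)ᵀ.
Then v_2 = N · v_3 = (3, 9, 4)ᵀ.
Then v_1 = N · v_2 = (2, 2, 0)ᵀ.

Sanity check: (A − (5)·I) v_1 = (0, 0, 0)ᵀ = 0. ✓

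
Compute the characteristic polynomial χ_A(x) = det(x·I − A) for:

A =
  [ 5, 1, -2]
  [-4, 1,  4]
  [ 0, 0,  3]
x^3 - 9*x^2 + 27*x - 27

Expanding det(x·I − A) (e.g. by cofactor expansion or by noting that A is similar to its Jordan form J, which has the same characteristic polynomial as A) gives
  χ_A(x) = x^3 - 9*x^2 + 27*x - 27
which factors as (x - 3)^3. The eigenvalues (with algebraic multiplicities) are λ = 3 with multiplicity 3.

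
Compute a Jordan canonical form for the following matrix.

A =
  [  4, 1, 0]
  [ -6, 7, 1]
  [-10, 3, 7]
J_3(6)

The characteristic polynomial is
  det(x·I − A) = x^3 - 18*x^2 + 108*x - 216 = (x - 6)^3

Eigenvalues and multiplicities (the geometric multiplicity of λ is n − rank(A − λI), which equals the number of Jordan blocks for λ):
  λ = 6: algebraic multiplicity = 3, geometric multiplicity = 1

Determining the block sizes for each eigenvalue:
  λ = 6: one block (gm = 1), so the single block has size am = 3 → block sizes [3]

Assembling the blocks gives a Jordan form
J =
  [6, 1, 0]
  [0, 6, 1]
  [0, 0, 6]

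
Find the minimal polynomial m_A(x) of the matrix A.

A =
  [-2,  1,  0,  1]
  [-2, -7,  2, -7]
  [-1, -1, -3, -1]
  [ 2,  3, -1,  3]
x^4 + 9*x^3 + 27*x^2 + 27*x

The characteristic polynomial is χ_A(x) = x*(x + 3)^3, so the eigenvalues are known. The minimal polynomial is
  m_A(x) = Π_λ (x − λ)^{k_λ}
where k_λ is the size of the *largest* Jordan block for λ (equivalently, the smallest k with (A − λI)^k v = 0 for every generalised eigenvector v of λ).

  λ = -3: largest Jordan block has size 3, contributing (x + 3)^3
  λ = 0: largest Jordan block has size 1, contributing (x − 0)

So m_A(x) = x*(x + 3)^3 = x^4 + 9*x^3 + 27*x^2 + 27*x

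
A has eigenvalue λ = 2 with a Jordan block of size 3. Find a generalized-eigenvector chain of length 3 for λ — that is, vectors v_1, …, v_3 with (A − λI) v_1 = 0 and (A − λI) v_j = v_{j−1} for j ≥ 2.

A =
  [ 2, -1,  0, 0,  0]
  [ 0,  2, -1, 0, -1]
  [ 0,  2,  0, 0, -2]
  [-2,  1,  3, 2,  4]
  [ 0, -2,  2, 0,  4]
A Jordan chain for λ = 2 of length 3:
v_1 = (1, 0, -2, 1, 2)ᵀ
v_2 = (0, -1, -2, 3, 2)ᵀ
v_3 = (0, 0, 1, 0, 0)ᵀ

Let N = A − (2)·I. We want v_3 with N^3 v_3 = 0 but N^2 v_3 ≠ 0; then v_{j-1} := N · v_j for j = 3, …, 2.

Pick v_3 = (0, 0, 1, 0, 0)ᵀ.
Then v_2 = N · v_3 = (0, -1, -2, 3, 2)ᵀ.
Then v_1 = N · v_2 = (1, 0, -2, 1, 2)ᵀ.

Sanity check: (A − (2)·I) v_1 = (0, 0, 0, 0, 0)ᵀ = 0. ✓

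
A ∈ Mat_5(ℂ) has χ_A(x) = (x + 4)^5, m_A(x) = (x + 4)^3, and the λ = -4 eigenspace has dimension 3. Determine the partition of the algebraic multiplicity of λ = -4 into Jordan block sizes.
Block sizes for λ = -4: [3, 1, 1]

Step 1 — from the characteristic polynomial, algebraic multiplicity of λ = -4 is 5. From dim ker(A − (-4)·I) = 3, there are exactly 3 Jordan blocks for λ = -4.
Step 2 — from the minimal polynomial, the factor (x + 4)^3 tells us the largest block for λ = -4 has size 3.
Step 3 — with total size 5, 3 blocks, and largest block 3, the block sizes (in nonincreasing order) are [3, 1, 1].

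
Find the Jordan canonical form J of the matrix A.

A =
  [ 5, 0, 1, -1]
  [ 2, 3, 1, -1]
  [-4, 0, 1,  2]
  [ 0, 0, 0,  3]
J_2(3) ⊕ J_1(3) ⊕ J_1(3)

The characteristic polynomial is
  det(x·I − A) = x^4 - 12*x^3 + 54*x^2 - 108*x + 81 = (x - 3)^4

Eigenvalues and multiplicities (the geometric multiplicity of λ is n − rank(A − λI), which equals the number of Jordan blocks for λ):
  λ = 3: algebraic multiplicity = 4, geometric multiplicity = 3

Determining the block sizes for each eigenvalue:
  λ = 3: 3 blocks summing to 4 forces exactly one block of size 2 and the rest size 1 → block sizes [2, 1, 1]

Assembling the blocks gives a Jordan form
J =
  [3, 1, 0, 0]
  [0, 3, 0, 0]
  [0, 0, 3, 0]
  [0, 0, 0, 3]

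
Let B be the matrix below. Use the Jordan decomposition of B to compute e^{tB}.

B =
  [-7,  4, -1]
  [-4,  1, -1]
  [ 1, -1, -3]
e^{tB} =
  [-t^2*exp(-3*t)/2 - 4*t*exp(-3*t) + exp(-3*t), t^2*exp(-3*t)/2 + 4*t*exp(-3*t), -t*exp(-3*t)]
  [-t^2*exp(-3*t)/2 - 4*t*exp(-3*t), t^2*exp(-3*t)/2 + 4*t*exp(-3*t) + exp(-3*t), -t*exp(-3*t)]
  [t*exp(-3*t), -t*exp(-3*t), exp(-3*t)]

Strategy: write B = P · J · P⁻¹ where J is a Jordan canonical form, so e^{tB} = P · e^{tJ} · P⁻¹, and e^{tJ} can be computed block-by-block.

B has Jordan form
J =
  [-3,  1,  0]
  [ 0, -3,  1]
  [ 0,  0, -3]
(up to reordering of blocks).

Per-block formulas:
  For a 3×3 Jordan block J_3(-3): exp(t · J_3(-3)) = e^(-3t)·(I + t·N + (t^2/2)·N^2), where N is the 3×3 nilpotent shift.

After assembling e^{tJ} and conjugating by P, we get:

e^{tB} =
  [-t^2*exp(-3*t)/2 - 4*t*exp(-3*t) + exp(-3*t), t^2*exp(-3*t)/2 + 4*t*exp(-3*t), -t*exp(-3*t)]
  [-t^2*exp(-3*t)/2 - 4*t*exp(-3*t), t^2*exp(-3*t)/2 + 4*t*exp(-3*t) + exp(-3*t), -t*exp(-3*t)]
  [t*exp(-3*t), -t*exp(-3*t), exp(-3*t)]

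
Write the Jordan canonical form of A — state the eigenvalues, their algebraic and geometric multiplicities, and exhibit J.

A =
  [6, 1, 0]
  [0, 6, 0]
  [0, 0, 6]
J_2(6) ⊕ J_1(6)

The characteristic polynomial is
  det(x·I − A) = x^3 - 18*x^2 + 108*x - 216 = (x - 6)^3

Eigenvalues and multiplicities (the geometric multiplicity of λ is n − rank(A − λI), which equals the number of Jordan blocks for λ):
  λ = 6: algebraic multiplicity = 3, geometric multiplicity = 2

Determining the block sizes for each eigenvalue:
  λ = 6: 2 blocks summing to 3 forces exactly one block of size 2 and the rest size 1 → block sizes [2, 1]

Assembling the blocks gives a Jordan form
J =
  [6, 1, 0]
  [0, 6, 0]
  [0, 0, 6]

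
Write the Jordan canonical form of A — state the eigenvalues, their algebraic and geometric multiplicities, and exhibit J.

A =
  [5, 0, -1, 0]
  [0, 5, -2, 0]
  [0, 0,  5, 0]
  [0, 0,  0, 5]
J_2(5) ⊕ J_1(5) ⊕ J_1(5)

The characteristic polynomial is
  det(x·I − A) = x^4 - 20*x^3 + 150*x^2 - 500*x + 625 = (x - 5)^4

Eigenvalues and multiplicities (the geometric multiplicity of λ is n − rank(A − λI), which equals the number of Jordan blocks for λ):
  λ = 5: algebraic multiplicity = 4, geometric multiplicity = 3

Determining the block sizes for each eigenvalue:
  λ = 5: 3 blocks summing to 4 forces exactly one block of size 2 and the rest size 1 → block sizes [2, 1, 1]

Assembling the blocks gives a Jordan form
J =
  [5, 1, 0, 0]
  [0, 5, 0, 0]
  [0, 0, 5, 0]
  [0, 0, 0, 5]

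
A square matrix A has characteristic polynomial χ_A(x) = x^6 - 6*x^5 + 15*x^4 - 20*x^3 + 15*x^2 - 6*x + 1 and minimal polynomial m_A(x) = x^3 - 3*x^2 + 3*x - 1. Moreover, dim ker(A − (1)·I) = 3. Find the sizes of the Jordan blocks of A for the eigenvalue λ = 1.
Block sizes for λ = 1: [3, 2, 1]

Step 1 — from the characteristic polynomial, algebraic multiplicity of λ = 1 is 6. From dim ker(A − (1)·I) = 3, there are exactly 3 Jordan blocks for λ = 1.
Step 2 — from the minimal polynomial, the factor (x − 1)^3 tells us the largest block for λ = 1 has size 3.
Step 3 — with total size 6, 3 blocks, and largest block 3, the block sizes (in nonincreasing order) are [3, 2, 1].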